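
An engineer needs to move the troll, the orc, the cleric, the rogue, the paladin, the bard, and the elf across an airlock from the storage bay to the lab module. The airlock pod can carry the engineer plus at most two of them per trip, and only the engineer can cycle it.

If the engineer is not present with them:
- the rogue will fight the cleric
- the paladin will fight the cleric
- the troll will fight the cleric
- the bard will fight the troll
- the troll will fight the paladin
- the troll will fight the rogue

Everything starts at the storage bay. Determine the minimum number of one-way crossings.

11

Counting alone: the engineer can take at most 2 across per trip to the lab module, so moving all 7 needs at least 4 loaded trips out, with a return between consecutive ones — at least 7 crossings.
The safety rule pushes this higher. Following every safe sequence of crossings, the most of the 7 that can be at the lab module as the airlock pod arrives there on crossings 7, 9 is 5, 6 respectively — never all 7.
So no plan with fewer than 11 crossings exists, and this one achieves 11:
1. Engineer goes to the lab module with the cleric and the troll.  [the storage bay: the bard, the elf, the orc, the paladin, the rogue | the lab module: the cleric, the troll]
2. Engineer goes back to the storage bay with the troll.  [the storage bay: the bard, the elf, the orc, the paladin, the rogue, the troll | the lab module: the cleric]
3. Engineer goes to the lab module with the orc and the troll.  [the storage bay: the bard, the elf, the paladin, the rogue | the lab module: the cleric, the orc, the troll]
4. Engineer goes back to the storage bay with the troll.  [the storage bay: the bard, the elf, the paladin, the rogue, the troll | the lab module: the cleric, the orc]
5. Engineer goes to the lab module with the bard and the troll.  [the storage bay: the elf, the paladin, the rogue | the lab module: the bard, the cleric, the orc, the troll]
6. Engineer goes back to the storage bay with the troll.  [the storage bay: the elf, the paladin, the rogue, the troll | the lab module: the bard, the cleric, the orc]
7. Engineer goes to the lab module with the elf and the troll.  [the storage bay: the paladin, the rogue | the lab module: the bard, the cleric, the elf, the orc, the troll]
8. Engineer goes back to the storage bay with the troll.  [the storage bay: the paladin, the rogue, the troll | the lab module: the bard, the cleric, the elf, the orc]
9. Engineer goes to the lab module with the paladin and the rogue.  [the storage bay: the troll | the lab module: the bard, the cleric, the elf, the orc, the paladin, the rogue]
10. Engineer goes back to the storage bay with the cleric.  [the storage bay: the cleric, the troll | the lab module: the bard, the elf, the orc, the paladin, the rogue]
11. Engineer goes to the lab module with the cleric and the troll.  [the storage bay: — | the lab module: the bard, the cleric, the elf, the orc, the paladin, the rogue, the troll]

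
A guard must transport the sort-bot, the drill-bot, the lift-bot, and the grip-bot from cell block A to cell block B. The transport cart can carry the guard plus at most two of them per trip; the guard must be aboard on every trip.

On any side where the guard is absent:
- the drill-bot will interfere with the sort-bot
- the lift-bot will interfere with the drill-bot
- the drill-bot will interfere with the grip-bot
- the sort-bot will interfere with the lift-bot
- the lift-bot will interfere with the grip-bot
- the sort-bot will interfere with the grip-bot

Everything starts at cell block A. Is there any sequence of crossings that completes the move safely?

Whatever the first load, the items left behind include a forbidden pair without the guard. No opening move is safe, so no plan exists.

No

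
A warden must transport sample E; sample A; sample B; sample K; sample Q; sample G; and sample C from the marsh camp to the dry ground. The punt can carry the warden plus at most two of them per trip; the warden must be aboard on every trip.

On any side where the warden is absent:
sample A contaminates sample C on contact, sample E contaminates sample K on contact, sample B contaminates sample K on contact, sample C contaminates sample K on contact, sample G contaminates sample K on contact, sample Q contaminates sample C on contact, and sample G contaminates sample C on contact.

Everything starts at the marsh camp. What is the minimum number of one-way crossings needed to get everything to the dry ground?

Counting alone: the warden can take at most 2 across per trip to the dry ground, so moving all 7 needs at least 4 loaded trips out, with a return between consecutive ones — at least 7 crossings.
The safety rule pushes this higher. Following every safe sequence of crossings, the most of the 7 that can be at the dry ground as the punt arrives there on crossings 7, 9 is 5, 6 respectively — never all 7.
So no plan with fewer than 11 crossings exists, and this one achieves 11:
1. Warden goes to the dry ground with sample C and sample K.
2. Warden goes back to the marsh camp with sample K.
3. Warden goes to the dry ground with sample E and sample K.
4. Warden goes back to the marsh camp with sample K.
5. Warden goes to the dry ground with sample B and sample K.
6. Warden goes back to the marsh camp with sample K.
7. Warden goes to the dry ground with sample A and sample G.
8. Warden goes back to the marsh camp with sample C.
9. Warden goes to the dry ground with sample K and sample Q.
10. Warden goes back to the marsh camp with sample K.
11. Warden goes to the dry ground with sample C and sample K.

11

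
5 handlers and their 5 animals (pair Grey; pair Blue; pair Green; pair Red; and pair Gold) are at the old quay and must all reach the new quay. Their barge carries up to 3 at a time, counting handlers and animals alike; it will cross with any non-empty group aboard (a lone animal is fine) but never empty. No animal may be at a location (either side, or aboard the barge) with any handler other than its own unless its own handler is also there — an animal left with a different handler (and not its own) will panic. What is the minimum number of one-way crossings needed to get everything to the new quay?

11

Counting alone: each trip to the new quay takes at most 3 across and each return brings at least 1 back, so after t trips out (and t−1 returns) at most 3t − (t−1) of the 10 are across; that first reaches 10 at t = 5, so at least 9 crossings are needed.
The safety rule pushes this higher. Following every safe sequence of crossings, the most of the 10 that can be at the new quay as the barge arrives there on crossing 9 is 9 — never all 10.
So no plan with fewer than 11 crossings exists, and this one achieves 11:
1. animal Grey and handler Grey cross → the new quay.
2. handler Grey crosses ← the old quay.
3. animal Blue, animal Green, and animal Red cross → the new quay.
4. animal Grey crosses ← the old quay.
5. handler Blue, handler Green, and handler Red cross → the new quay.
6. animal Blue and handler Blue cross ← the old quay.
7. handler Blue, handler Gold, and handler Grey cross → the new quay.
8. animal Green crosses ← the old quay.
9. animal Blue and animal Grey cross → the new quay.
10. animal Grey crosses ← the old quay.
11. animal Gold, animal Green, and animal Grey cross → the new quay.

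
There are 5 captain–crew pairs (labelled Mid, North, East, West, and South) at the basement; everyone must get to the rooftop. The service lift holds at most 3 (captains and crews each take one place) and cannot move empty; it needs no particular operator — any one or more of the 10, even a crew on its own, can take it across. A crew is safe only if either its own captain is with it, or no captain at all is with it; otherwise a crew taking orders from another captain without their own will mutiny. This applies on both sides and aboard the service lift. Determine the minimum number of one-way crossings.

Counting alone: each trip to the rooftop takes at most 3 across and each return brings at least 1 back, so after t trips out (and t−1 returns) at most 3t − (t−1) of the 10 are across; that first reaches 10 at t = 5, so at least 9 crossings are needed.
The safety rule pushes this higher. Following every safe sequence of crossings, the most of the 10 that can be at the rooftop as the service lift arrives there on crossing 9 is 9 — never all 10.
So no plan with fewer than 11 crossings exists, and this one achieves 11:
1. captain Mid and crew Mid cross → the rooftop.
2. captain Mid crosses ← the basement.
3. crew East, crew North, and crew West cross → the rooftop.
4. crew Mid crosses ← the basement.
5. captain East, captain North, and captain West cross → the rooftop.
6. captain North and crew North cross ← the basement.
7. captain Mid, captain North, and captain South cross → the rooftop.
8. crew East crosses ← the basement.
9. crew Mid and crew North cross → the rooftop.
10. crew Mid crosses ← the basement.
11. crew East, crew Mid, and crew South cross → the rooftop.

11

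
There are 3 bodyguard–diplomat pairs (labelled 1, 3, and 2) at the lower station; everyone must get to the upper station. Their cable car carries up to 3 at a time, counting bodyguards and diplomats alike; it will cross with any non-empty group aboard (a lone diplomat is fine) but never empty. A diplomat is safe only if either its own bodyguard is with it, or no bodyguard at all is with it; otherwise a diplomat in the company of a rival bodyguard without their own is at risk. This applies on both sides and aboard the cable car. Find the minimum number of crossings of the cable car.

Counting alone: each trip to the upper station takes at most 3 across and each return brings at least 1 back, so after t trips out (and t−1 returns) at most 3t − (t−1) of the 6 are across; that first reaches 6 at t = 3, so at least 5 crossings are needed.
The plan below uses exactly 5 crossings, so it is optimal:
1. bodyguard 1 and diplomat 1 cross → the upper station.
2. bodyguard 1 crosses ← the lower station.
3. bodyguard 1, bodyguard 2, and bodyguard 3 cross → the upper station.
4. diplomat 1 crosses ← the lower station.
5. diplomat 1, diplomat 2, and diplomat 3 cross → the upper station.

5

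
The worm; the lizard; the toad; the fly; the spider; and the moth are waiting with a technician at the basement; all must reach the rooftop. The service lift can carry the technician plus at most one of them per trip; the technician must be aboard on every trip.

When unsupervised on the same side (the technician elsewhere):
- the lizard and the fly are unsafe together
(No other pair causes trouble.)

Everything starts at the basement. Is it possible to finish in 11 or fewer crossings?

Yes — this plan uses 11 crossings (≤ 11):
1. Technician goes to the rooftop with the lizard.  [the basement: the fly, the moth, the spider, the toad, the worm | the rooftop: the lizard]
2. Technician goes back to the basement alone.  [the basement: the fly, the moth, the spider, the toad, the worm | the rooftop: the lizard]
3. Technician goes to the rooftop with the worm.  [the basement: the fly, the moth, the spider, the toad | the rooftop: the lizard, the worm]
4. Technician goes back to the basement alone.  [the basement: the fly, the moth, the spider, the toad | the rooftop: the lizard, the worm]
5. Technician goes to the rooftop with the toad.  [the basement: the fly, the moth, the spider | the rooftop: the lizard, the toad, the worm]
6. Technician goes back to the basement alone.  [the basement: the fly, the moth, the spider | the rooftop: the lizard, the toad, the worm]
7. Technician goes to the rooftop with the spider.  [the basement: the fly, the moth | the rooftop: the lizard, the spider, the toad, the worm]
8. Technician goes back to the basement alone.  [the basement: the fly, the moth | the rooftop: the lizard, the spider, the toad, the worm]
9. Technician goes to the rooftop with the moth.  [the basement: the fly | the rooftop: the lizard, the moth, the spider, the toad, the worm]
10. Technician goes back to the basement alone.  [the basement: the fly | the rooftop: the lizard, the moth, the spider, the toad, the worm]
11. Technician goes to the rooftop with the fly.  [the basement: — | the rooftop: the fly, the lizard, the moth, the spider, the toad, the worm]

Yes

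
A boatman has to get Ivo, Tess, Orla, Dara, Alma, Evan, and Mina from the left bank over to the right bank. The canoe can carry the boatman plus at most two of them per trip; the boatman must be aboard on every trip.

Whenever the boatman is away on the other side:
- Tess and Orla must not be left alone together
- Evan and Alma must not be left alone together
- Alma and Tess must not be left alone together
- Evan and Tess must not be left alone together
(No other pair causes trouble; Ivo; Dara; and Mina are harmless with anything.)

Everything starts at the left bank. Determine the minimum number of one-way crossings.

Counting alone: the boatman can take at most 2 across per trip to the right bank, so moving all 7 needs at least 4 loaded trips out, with a return between consecutive ones — at least 7 crossings.
The safety rule pushes this higher. Following every safe sequence of crossings, the most of the 7 that can be at the right bank as the canoe arrives there on crossings 7, 9 is 5, 6 respectively — never all 7.
So no plan with fewer than 11 crossings exists, and this one achieves 11:
1. Boatman goes to the right bank with Alma and Tess.
2. Boatman goes back to the left bank with Tess.
3. Boatman goes to the right bank with Ivo and Tess.
4. Boatman goes back to the left bank with Tess.
5. Boatman goes to the right bank with Orla and Tess.
6. Boatman goes back to the left bank with Tess.
7. Boatman goes to the right bank with Dara and Tess.
8. Boatman goes back to the left bank with Tess.
9. Boatman goes to the right bank with Mina and Tess.
10. Boatman goes back to the left bank with Tess.
11. Boatman goes to the right bank with Evan and Tess.

11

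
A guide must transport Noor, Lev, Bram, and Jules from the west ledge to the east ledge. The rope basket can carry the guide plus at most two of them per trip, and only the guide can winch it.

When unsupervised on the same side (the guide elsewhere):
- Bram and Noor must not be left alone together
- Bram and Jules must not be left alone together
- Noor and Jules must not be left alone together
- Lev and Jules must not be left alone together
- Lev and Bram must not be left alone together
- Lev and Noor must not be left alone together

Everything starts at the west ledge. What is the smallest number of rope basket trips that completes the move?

impossible

Whatever the first load, the items left behind include a forbidden pair without the guide. No opening move is safe, so no plan exists.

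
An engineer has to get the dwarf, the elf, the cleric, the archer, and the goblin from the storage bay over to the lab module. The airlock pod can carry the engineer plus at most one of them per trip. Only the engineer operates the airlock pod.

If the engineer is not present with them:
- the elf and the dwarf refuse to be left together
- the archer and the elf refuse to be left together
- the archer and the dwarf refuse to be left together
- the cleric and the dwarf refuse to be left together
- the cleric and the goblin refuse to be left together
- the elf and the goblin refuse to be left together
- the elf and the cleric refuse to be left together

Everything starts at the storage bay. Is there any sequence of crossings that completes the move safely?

No

Whatever the first load, the items left behind include a forbidden pair without the engineer. No opening move is safe, so no plan exists.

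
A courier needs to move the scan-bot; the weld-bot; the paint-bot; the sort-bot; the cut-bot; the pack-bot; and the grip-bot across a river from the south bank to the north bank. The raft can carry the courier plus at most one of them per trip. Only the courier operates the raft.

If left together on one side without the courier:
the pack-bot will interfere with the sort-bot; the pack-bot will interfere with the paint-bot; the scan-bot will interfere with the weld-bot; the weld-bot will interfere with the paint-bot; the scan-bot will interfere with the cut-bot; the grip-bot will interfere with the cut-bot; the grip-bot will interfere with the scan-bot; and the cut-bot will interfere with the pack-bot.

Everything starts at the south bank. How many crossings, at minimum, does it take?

impossible

Whatever the first load, the items left behind include a forbidden pair without the courier. No opening move is safe, so no plan exists.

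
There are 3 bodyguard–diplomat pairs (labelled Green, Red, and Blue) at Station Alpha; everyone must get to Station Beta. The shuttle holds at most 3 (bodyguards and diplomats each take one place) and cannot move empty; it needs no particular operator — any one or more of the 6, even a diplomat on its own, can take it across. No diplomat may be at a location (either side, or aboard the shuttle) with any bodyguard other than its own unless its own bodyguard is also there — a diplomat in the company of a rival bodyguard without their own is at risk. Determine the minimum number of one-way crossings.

Counting alone: each trip to Station Beta takes at most 3 across and each return brings at least 1 back, so after t trips out (and t−1 returns) at most 3t − (t−1) of the 6 are across; that first reaches 6 at t = 3, so at least 5 crossings are needed.
The plan below uses exactly 5 crossings, so it is optimal:
1. bodyguard Green and diplomat Green cross → Station Beta.
2. bodyguard Green crosses ← Station Alpha.
3. bodyguard Blue, bodyguard Green, and bodyguard Red cross → Station Beta.
4. diplomat Green crosses ← Station Alpha.
5. diplomat Blue, diplomat Green, and diplomat Red cross → Station Beta.

5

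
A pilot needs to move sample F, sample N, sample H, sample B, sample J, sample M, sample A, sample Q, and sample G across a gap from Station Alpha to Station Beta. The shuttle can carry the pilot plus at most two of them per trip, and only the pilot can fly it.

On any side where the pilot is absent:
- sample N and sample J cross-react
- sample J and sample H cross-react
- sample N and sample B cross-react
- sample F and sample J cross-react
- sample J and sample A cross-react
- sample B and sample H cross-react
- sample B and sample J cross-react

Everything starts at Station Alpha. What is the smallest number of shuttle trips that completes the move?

15

Counting alone: the pilot can take at most 2 across per trip to Station Beta, so moving all 9 needs at least 5 loaded trips out, with a return between consecutive ones — at least 9 crossings.
The safety rule pushes this higher. Following every safe sequence of crossings, the most of the 9 that can be at Station Beta as the shuttle arrives there on crossings 9, 11, 13 is 6, 7, 8 respectively — never all 9.
So no plan with fewer than 15 crossings exists, and this one achieves 15:
1. Pilot goes to Station Beta with sample B and sample J.  [Station Alpha: sample A, sample F, sample G, sample H, sample M, sample N, sample Q | Station Beta: sample B, sample J]
2. Pilot goes back to Station Alpha with sample B.  [Station Alpha: sample A, sample B, sample F, sample G, sample H, sample M, sample N, sample Q | Station Beta: sample J]
3. Pilot goes to Station Beta with sample B and sample F.  [Station Alpha: sample A, sample G, sample H, sample M, sample N, sample Q | Station Beta: sample B, sample F, sample J]
4. Pilot goes back to Station Alpha with sample J.  [Station Alpha: sample A, sample G, sample H, sample J, sample M, sample N, sample Q | Station Beta: sample B, sample F]
5. Pilot goes to Station Beta with sample J and sample M.  [Station Alpha: sample A, sample G, sample H, sample N, sample Q | Station Beta: sample B, sample F, sample J, sample M]
6. Pilot goes back to Station Alpha with sample J.  [Station Alpha: sample A, sample G, sample H, sample J, sample N, sample Q | Station Beta: sample B, sample F, sample M]
7. Pilot goes to Station Beta with sample A and sample J.  [Station Alpha: sample G, sample H, sample N, sample Q | Station Beta: sample A, sample B, sample F, sample J, sample M]
8. Pilot goes back to Station Alpha with sample J.  [Station Alpha: sample G, sample H, sample J, sample N, sample Q | Station Beta: sample A, sample B, sample F, sample M]
9. Pilot goes to Station Beta with sample H and sample N.  [Station Alpha: sample G, sample J, sample Q | Station Beta: sample A, sample B, sample F, sample H, sample M, sample N]
10. Pilot goes back to Station Alpha with sample B.  [Station Alpha: sample B, sample G, sample J, sample Q | Station Beta: sample A, sample F, sample H, sample M, sample N]
11. Pilot goes to Station Beta with sample B and sample Q.  [Station Alpha: sample G, sample J | Station Beta: sample A, sample B, sample F, sample H, sample M, sample N, sample Q]
12. Pilot goes back to Station Alpha with sample B.  [Station Alpha: sample B, sample G, sample J | Station Beta: sample A, sample F, sample H, sample M, sample N, sample Q]
13. Pilot goes to Station Beta with sample B and sample G.  [Station Alpha: sample J | Station Beta: sample A, sample B, sample F, sample G, sample H, sample M, sample N, sample Q]
14. Pilot goes back to Station Alpha with sample B.  [Station Alpha: sample B, sample J | Station Beta: sample A, sample F, sample G, sample H, sample M, sample N, sample Q]
15. Pilot goes to Station Beta with sample B and sample J.  [Station Alpha: — | Station Beta: sample A, sample B, sample F, sample G, sample H, sample J, sample M, sample N, sample Q]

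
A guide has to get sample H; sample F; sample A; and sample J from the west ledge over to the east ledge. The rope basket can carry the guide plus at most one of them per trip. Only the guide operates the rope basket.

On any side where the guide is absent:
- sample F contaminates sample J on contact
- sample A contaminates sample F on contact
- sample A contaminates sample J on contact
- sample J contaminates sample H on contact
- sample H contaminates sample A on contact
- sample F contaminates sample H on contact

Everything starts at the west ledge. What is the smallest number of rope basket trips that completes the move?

Whatever the first load, the items left behind include a forbidden pair without the guide. No opening move is safe, so no plan exists.

impossible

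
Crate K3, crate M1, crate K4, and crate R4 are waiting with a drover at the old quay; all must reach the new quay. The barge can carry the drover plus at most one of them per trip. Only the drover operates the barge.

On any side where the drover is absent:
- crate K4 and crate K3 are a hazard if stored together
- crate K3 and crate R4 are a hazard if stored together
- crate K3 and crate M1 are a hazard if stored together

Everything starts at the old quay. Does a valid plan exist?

Following every safe sequence of crossings from the start, the most of the 4 that can be at the new quay as the barge arrives there on crossings 1, 3 is 1, 2 respectively; the best ever achieved is 2 of 4.
From crossing 5 on, no configuration arises that was not already reachable earlier: only 9 distinct safe configurations (who is on which side, and where the barge is) can ever be reached, none of them has everyone across, and every continuation just revisits them. So no valid plan exists.

No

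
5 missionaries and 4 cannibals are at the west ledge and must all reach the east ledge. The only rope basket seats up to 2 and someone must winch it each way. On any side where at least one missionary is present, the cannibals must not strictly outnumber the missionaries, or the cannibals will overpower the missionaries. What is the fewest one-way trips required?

Counting alone: each trip to the east ledge takes at most 2 across and each return brings at least 1 back, so after t trips out (and t−1 returns) at most 2t − (t−1) of the 9 are across; that first reaches 9 at t = 8, so at least 15 crossings are needed.
The plan below uses exactly 15 crossings, so it is optimal:
1. 2 cannibals → the east ledge.  (the west ledge: 5M 2C; the east ledge: 0M 2C)
2. 1 cannibal ← the west ledge.  (the west ledge: 5M 3C; the east ledge: 0M 1C)
3. 2 cannibals → the east ledge.  (the west ledge: 5M 1C; the east ledge: 0M 3C)
4. 1 cannibal ← the west ledge.  (the west ledge: 5M 2C; the east ledge: 0M 2C)
5. 2 missionaries → the east ledge.  (the west ledge: 3M 2C; the east ledge: 2M 2C)
6. 1 cannibal ← the west ledge.  (the west ledge: 3M 3C; the east ledge: 2M 1C)
7. 1 missionary and 1 cannibal → the east ledge.  (the west ledge: 2M 2C; the east ledge: 3M 2C)
8. 1 missionary ← the west ledge.  (the west ledge: 3M 2C; the east ledge: 2M 2C)
9. 1 missionary and 1 cannibal → the east ledge.  (the west ledge: 2M 1C; the east ledge: 3M 3C)
10. 1 cannibal ← the west ledge.  (the west ledge: 2M 2C; the east ledge: 3M 2C)
11. 1 missionary and 1 cannibal → the east ledge.  (the west ledge: 1M 1C; the east ledge: 4M 3C)
12. 1 missionary ← the west ledge.  (the west ledge: 2M 1C; the east ledge: 3M 3C)
13. 1 missionary and 1 cannibal → the east ledge.  (the west ledge: 1M 0C; the east ledge: 4M 4C)
14. 1 cannibal ← the west ledge.  (the west ledge: 1M 1C; the east ledge: 4M 3C)
15. 1 missionary and 1 cannibal → the east ledge.  (the west ledge: 0M 0C; the east ledge: 5M 4C)

15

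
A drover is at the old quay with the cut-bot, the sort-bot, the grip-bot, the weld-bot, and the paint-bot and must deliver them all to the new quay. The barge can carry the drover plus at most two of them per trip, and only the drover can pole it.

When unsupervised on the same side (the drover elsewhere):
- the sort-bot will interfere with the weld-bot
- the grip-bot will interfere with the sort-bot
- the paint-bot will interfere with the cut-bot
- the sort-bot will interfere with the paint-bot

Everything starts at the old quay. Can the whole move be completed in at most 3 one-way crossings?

Counting alone: the drover can take at most 2 across per trip to the new quay, so moving all 5 needs at least 3 loaded trips out, with a return between consecutive ones — at least 5 crossings.
Since 3 < 5, 3 crossings cannot be enough. (The shortest complete plan in fact takes 5:)
1. Drover goes to the new quay with the cut-bot and the sort-bot.  [the old quay: the grip-bot, the paint-bot, the weld-bot | the new quay: the cut-bot, the sort-bot]
2. Drover goes back to the old quay alone.  [the old quay: the grip-bot, the paint-bot, the weld-bot | the new quay: the cut-bot, the sort-bot]
3. Drover goes to the new quay with the grip-bot and the weld-bot.  [the old quay: the paint-bot | the new quay: the cut-bot, the grip-bot, the sort-bot, the weld-bot]
4. Drover goes back to the old quay with the sort-bot.  [the old quay: the paint-bot, the sort-bot | the new quay: the cut-bot, the grip-bot, the weld-bot]
5. Drover goes to the new quay with the paint-bot and the sort-bot.  [the old quay: — | the new quay: the cut-bot, the grip-bot, the paint-bot, the sort-bot, the weld-bot]

No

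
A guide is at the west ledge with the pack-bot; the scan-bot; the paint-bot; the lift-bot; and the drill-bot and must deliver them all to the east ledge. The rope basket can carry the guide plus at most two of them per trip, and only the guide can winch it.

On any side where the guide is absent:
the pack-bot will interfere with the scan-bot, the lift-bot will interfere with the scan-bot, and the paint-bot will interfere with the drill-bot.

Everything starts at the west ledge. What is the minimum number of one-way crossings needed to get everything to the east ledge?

Counting alone: the guide can take at most 2 across per trip to the east ledge, so moving all 5 needs at least 3 loaded trips out, with a return between consecutive ones — at least 5 crossings.
The plan below uses exactly 5 crossings, so it is optimal:
1. Guide goes to the east ledge with the paint-bot and the scan-bot.  [the west ledge: the drill-bot, the lift-bot, the pack-bot | the east ledge: the paint-bot, the scan-bot]
2. Guide goes back to the west ledge alone.  [the west ledge: the drill-bot, the lift-bot, the pack-bot | the east ledge: the paint-bot, the scan-bot]
3. Guide goes to the east ledge with the lift-bot and the pack-bot.  [the west ledge: the drill-bot | the east ledge: the lift-bot, the pack-bot, the paint-bot, the scan-bot]
4. Guide goes back to the west ledge with the scan-bot.  [the west ledge: the drill-bot, the scan-bot | the east ledge: the lift-bot, the pack-bot, the paint-bot]
5. Guide goes to the east ledge with the drill-bot and the scan-bot.  [the west ledge: — | the east ledge: the drill-bot, the lift-bot, the pack-bot, the paint-bot, the scan-bot]

5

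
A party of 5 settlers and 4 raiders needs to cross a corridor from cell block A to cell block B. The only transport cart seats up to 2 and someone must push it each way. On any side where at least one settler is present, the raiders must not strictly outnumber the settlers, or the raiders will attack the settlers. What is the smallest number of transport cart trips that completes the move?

Counting alone: each trip to cell block B takes at most 2 across and each return brings at least 1 back, so after t trips out (and t−1 returns) at most 2t − (t−1) of the 9 are across; that first reaches 9 at t = 8, so at least 15 crossings are needed.
The plan below uses exactly 15 crossings, so it is optimal:
1. 2 raiders → cell block B.  (cell block A: 5S 2R; cell block B: 0S 2R)
2. 1 raider ← cell block A.  (cell block A: 5S 3R; cell block B: 0S 1R)
3. 2 raiders → cell block B.  (cell block A: 5S 1R; cell block B: 0S 3R)
4. 1 raider ← cell block A.  (cell block A: 5S 2R; cell block B: 0S 2R)
5. 2 settlers → cell block B.  (cell block A: 3S 2R; cell block B: 2S 2R)
6. 1 raider ← cell block A.  (cell block A: 3S 3R; cell block B: 2S 1R)
7. 1 settler and 1 raider → cell block B.  (cell block A: 2S 2R; cell block B: 3S 2R)
8. 1 settler ← cell block A.  (cell block A: 3S 2R; cell block B: 2S 2R)
9. 1 settler and 1 raider → cell block B.  (cell block A: 2S 1R; cell block B: 3S 3R)
10. 1 raider ← cell block A.  (cell block A: 2S 2R; cell block B: 3S 2R)
11. 1 settler and 1 raider → cell block B.  (cell block A: 1S 1R; cell block B: 4S 3R)
12. 1 settler ← cell block A.  (cell block A: 2S 1R; cell block B: 3S 3R)
13. 1 settler and 1 raider → cell block B.  (cell block A: 1S 0R; cell block B: 4S 4R)
14. 1 raider ← cell block A.  (cell block A: 1S 1R; cell block B: 4S 3R)
15. 1 settler and 1 raider → cell block B.  (cell block A: 0S 0R; cell block B: 5S 4R)

15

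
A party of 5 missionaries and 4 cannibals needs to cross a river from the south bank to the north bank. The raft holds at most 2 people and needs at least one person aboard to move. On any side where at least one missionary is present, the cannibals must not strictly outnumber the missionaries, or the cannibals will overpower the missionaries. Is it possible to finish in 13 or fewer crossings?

Counting alone: each trip to the north bank takes at most 2 across and each return brings at least 1 back, so after t trips out (and t−1 returns) at most 2t − (t−1) of the 9 are across; that first reaches 9 at t = 8, so at least 15 crossings are needed.
Since 13 < 15, 13 crossings cannot be enough. (The shortest complete plan in fact takes 15:)
1. 2 cannibals → the north bank.  (the south bank: 5M 2C; the north bank: 0M 2C)
2. 1 cannibal ← the south bank.  (the south bank: 5M 3C; the north bank: 0M 1C)
3. 2 cannibals → the north bank.  (the south bank: 5M 1C; the north bank: 0M 3C)
4. 1 cannibal ← the south bank.  (the south bank: 5M 2C; the north bank: 0M 2C)
5. 2 missionaries → the north bank.  (the south bank: 3M 2C; the north bank: 2M 2C)
6. 1 cannibal ← the south bank.  (the south bank: 3M 3C; the north bank: 2M 1C)
7. 1 missionary and 1 cannibal → the north bank.  (the south bank: 2M 2C; the north bank: 3M 2C)
8. 1 missionary ← the south bank.  (the south bank: 3M 2C; the north bank: 2M 2C)
9. 1 missionary and 1 cannibal → the north bank.  (the south bank: 2M 1C; the north bank: 3M 3C)
10. 1 cannibal ← the south bank.  (the south bank: 2M 2C; the north bank: 3M 2C)
11. 1 missionary and 1 cannibal → the north bank.  (the south bank: 1M 1C; the north bank: 4M 3C)
12. 1 missionary ← the south bank.  (the south bank: 2M 1C; the north bank: 3M 3C)
13. 1 missionary and 1 cannibal → the north bank.  (the south bank: 1M 0C; the north bank: 4M 4C)
14. 1 cannibal ← the south bank.  (the south bank: 1M 1C; the north bank: 4M 3C)
15. 1 missionary and 1 cannibal → the north bank.  (the south bank: 0M 0C; the north bank: 5M 4C)

No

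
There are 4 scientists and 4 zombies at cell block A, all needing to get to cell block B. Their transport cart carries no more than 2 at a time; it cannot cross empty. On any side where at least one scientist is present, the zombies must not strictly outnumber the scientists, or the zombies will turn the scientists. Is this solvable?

No

Following every safe sequence of crossings from the start, the most of the 8 that can be at cell block B as the transport cart arrives there on crossings 1, 3, 5 is 2, 3, 4 respectively; the best ever achieved is 4 of 8.
From crossing 7 on, no configuration arises that was not already reachable earlier: only 11 distinct safe configurations (who is on which side, and where the transport cart is) can ever be reached, none of them has everyone across, and every continuation just revisits them. They are: 0 scientists + 0 zombies across (transport cart back at the start); 0 scientists + 1 zombie across (transport cart there); 0 scientists + 1 zombie across (transport cart back at the start); 0 scientists + 2 zombies across (transport cart there); 0 scientists + 2 zombies across (transport cart back at the start); 0 scientists + 3 zombies across (transport cart there); 0 scientists + 3 zombies across (transport cart back at the start); 0 scientists + 4 zombies across (transport cart there); 1 scientist + 1 zombie across (transport cart there); 1 scientist + 1 zombie across (transport cart back at the start); 2 scientists + 2 zombies across (transport cart there). So no valid plan exists.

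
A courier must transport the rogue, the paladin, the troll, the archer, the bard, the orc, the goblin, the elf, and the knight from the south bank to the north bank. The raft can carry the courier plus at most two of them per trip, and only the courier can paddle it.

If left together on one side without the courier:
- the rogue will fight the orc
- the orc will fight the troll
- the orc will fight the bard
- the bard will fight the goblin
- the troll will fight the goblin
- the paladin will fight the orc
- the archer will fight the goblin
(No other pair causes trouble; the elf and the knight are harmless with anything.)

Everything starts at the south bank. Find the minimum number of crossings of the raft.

11

Counting alone: the courier can take at most 2 across per trip to the north bank, so moving all 9 needs at least 5 loaded trips out, with a return between consecutive ones — at least 9 crossings.
The safety rule pushes this higher. Following every safe sequence of crossings, the most of the 9 that can be at the north bank as the raft arrives there on crossing 9 is 8 — never all 9.
So no plan with fewer than 11 crossings exists, and this one achieves 11:
1. Courier goes to the north bank with the goblin and the orc.  [the south bank: the archer, the bard, the elf, the knight, the paladin, the rogue, the troll | the north bank: the goblin, the orc]
2. Courier goes back to the south bank alone.  [the south bank: the archer, the bard, the elf, the knight, the paladin, the rogue, the troll | the north bank: the goblin, the orc]
3. Courier goes to the north bank with the archer.  [the south bank: the bard, the elf, the knight, the paladin, the rogue, the troll | the north bank: the archer, the goblin, the orc]
4. Courier goes back to the south bank with the goblin.  [the south bank: the bard, the elf, the goblin, the knight, the paladin, the rogue, the troll | the north bank: the archer, the orc]
5. Courier goes to the north bank with the bard and the troll.  [the south bank: the elf, the goblin, the knight, the paladin, the rogue | the north bank: the archer, the bard, the orc, the troll]
6. Courier goes back to the south bank with the orc.  [the south bank: the elf, the goblin, the knight, the orc, the paladin, the rogue | the north bank: the archer, the bard, the troll]
7. Courier goes to the north bank with the paladin and the rogue.  [the south bank: the elf, the goblin, the knight, the orc | the north bank: the archer, the bard, the paladin, the rogue, the troll]
8. Courier goes back to the south bank alone.  [the south bank: the elf, the goblin, the knight, the orc | the north bank: the archer, the bard, the paladin, the rogue, the troll]
9. Courier goes to the north bank with the elf and the knight.  [the south bank: the goblin, the orc | the north bank: the archer, the bard, the elf, the knight, the paladin, the rogue, the troll]
10. Courier goes back to the south bank alone.  [the south bank: the goblin, the orc | the north bank: the archer, the bard, the elf, the knight, the paladin, the rogue, the troll]
11. Courier goes to the north bank with the goblin and the orc.  [the south bank: — | the north bank: the archer, the bard, the elf, the goblin, the knight, the orc, the paladin, the rogue, the troll]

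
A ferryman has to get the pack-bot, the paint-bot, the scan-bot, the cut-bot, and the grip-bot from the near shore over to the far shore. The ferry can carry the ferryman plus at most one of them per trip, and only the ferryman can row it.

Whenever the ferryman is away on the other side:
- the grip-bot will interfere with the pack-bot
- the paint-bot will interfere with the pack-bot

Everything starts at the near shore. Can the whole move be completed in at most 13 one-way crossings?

Yes — this plan uses 11 crossings (≤ 13):
1. Ferryman goes to the far shore with the pack-bot.
2. Ferryman goes back to the near shore alone.
3. Ferryman goes to the far shore with the paint-bot.
4. Ferryman goes back to the near shore with the pack-bot.
5. Ferryman goes to the far shore with the grip-bot.
6. Ferryman goes back to the near shore alone.
7. Ferryman goes to the far shore with the scan-bot.
8. Ferryman goes back to the near shore alone.
9. Ferryman goes to the far shore with the cut-bot.
10. Ferryman goes back to the near shore alone.
11. Ferryman goes to the far shore with the pack-bot.

Yes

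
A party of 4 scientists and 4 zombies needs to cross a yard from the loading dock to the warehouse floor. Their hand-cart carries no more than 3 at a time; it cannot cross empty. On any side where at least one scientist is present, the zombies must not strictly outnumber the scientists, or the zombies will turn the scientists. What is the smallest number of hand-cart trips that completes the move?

9

Counting alone: each trip to the warehouse floor takes at most 3 across and each return brings at least 1 back, so after t trips out (and t−1 returns) at most 3t − (t−1) of the 8 are across; that first reaches 8 at t = 4, so at least 7 crossings are needed.
The safety rule pushes this higher. Following every safe sequence of crossings, the most of the 8 that can be at the warehouse floor as the hand-cart arrives there on crossing 7 is 7 — never all 8.
So no plan with fewer than 9 crossings exists, and this one achieves 9:
1. 2 zombies → the warehouse floor.  (the loading dock: 4S 2Z; the warehouse floor: 0S 2Z)
2. 1 zombie ← the loading dock.  (the loading dock: 4S 3Z; the warehouse floor: 0S 1Z)
3. 3 zombies → the warehouse floor.  (the loading dock: 4S 0Z; the warehouse floor: 0S 4Z)
4. 1 zombie ← the loading dock.  (the loading dock: 4S 1Z; the warehouse floor: 0S 3Z)
5. 3 scientists → the warehouse floor.  (the loading dock: 1S 1Z; the warehouse floor: 3S 3Z)
6. 1 scientist and 1 zombie ← the loading dock.  (the loading dock: 2S 2Z; the warehouse floor: 2S 2Z)
7. 2 scientists → the warehouse floor.  (the loading dock: 0S 2Z; the warehouse floor: 4S 2Z)
8. 1 zombie ← the loading dock.  (the loading dock: 0S 3Z; the warehouse floor: 4S 1Z)
9. 3 zombies → the warehouse floor.  (the loading dock: 0S 0Z; the warehouse floor: 4S 4Z)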